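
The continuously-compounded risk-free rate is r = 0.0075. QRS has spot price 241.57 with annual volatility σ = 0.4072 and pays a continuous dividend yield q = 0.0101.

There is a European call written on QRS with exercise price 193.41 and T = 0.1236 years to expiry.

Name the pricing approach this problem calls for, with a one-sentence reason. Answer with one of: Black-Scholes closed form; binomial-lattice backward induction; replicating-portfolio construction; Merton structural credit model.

Key observation: the strike-193.41 call on QRS is European-exercise on a continuously-modelled lognormal underlying, so its value is a single closed-form evaluation.

framework: Black-Scholes closed form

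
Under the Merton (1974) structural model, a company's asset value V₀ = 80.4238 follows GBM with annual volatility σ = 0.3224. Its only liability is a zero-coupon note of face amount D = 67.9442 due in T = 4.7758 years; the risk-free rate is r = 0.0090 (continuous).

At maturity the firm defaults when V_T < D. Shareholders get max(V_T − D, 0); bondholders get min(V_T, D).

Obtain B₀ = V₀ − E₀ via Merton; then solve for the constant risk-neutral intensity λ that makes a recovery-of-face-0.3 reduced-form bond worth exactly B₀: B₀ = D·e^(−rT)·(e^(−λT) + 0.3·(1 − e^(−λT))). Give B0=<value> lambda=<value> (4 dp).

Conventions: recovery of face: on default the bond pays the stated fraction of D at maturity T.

Apply the equity-as-call identities (strike 67.9442, horizon 4.7758 years):
d₁ = [ln(V₀/D) + (r + σ²/2)T] / (σ√T)
   = [ln(80.4238/67.9442) + (0.0090 + 0.5·0.3224²)·4.7758] / (0.3224·√4.7758)
   = [0.168623 + 0.291185] / 0.704560 = 0.652617
d₂ = d₁ − σ√T = 0.652617 − 0.704560 = -0.051943
N(d₁) = 0.742998,  N(d₂) = 0.479287,  e^(−rT) = 0.957928
E₀ = V₀·N(d₁) − D·e^(−rT)·N(d₂)
   = 80.4238·0.742998 − 67.9442·0.957928·0.479287 = 28.560034
B₀ = V₀ − E₀ = 80.4238 − 28.560034 = 51.863766
e^(−λT) = (B₀·e^(rT)/D − 0.3)/(1 − 0.3) = (51.8638·1.043919/67.9442 − 0.3)/0.7 = 0.70979174
λ = −ln(0.70979174)/4.7758 = 0.071775

B0=51.8638 lambda=0.0718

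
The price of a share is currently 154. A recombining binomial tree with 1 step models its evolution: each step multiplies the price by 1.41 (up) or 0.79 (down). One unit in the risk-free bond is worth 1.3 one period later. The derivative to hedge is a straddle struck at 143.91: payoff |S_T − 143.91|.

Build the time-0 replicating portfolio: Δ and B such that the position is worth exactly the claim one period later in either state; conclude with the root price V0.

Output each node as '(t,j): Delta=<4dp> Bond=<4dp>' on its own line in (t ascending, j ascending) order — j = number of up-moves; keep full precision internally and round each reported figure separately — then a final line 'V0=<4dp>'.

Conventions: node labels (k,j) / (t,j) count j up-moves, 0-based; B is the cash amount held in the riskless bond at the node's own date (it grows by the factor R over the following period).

No-arbitrage ⇒ martingale measure with p* = (R−d)/(u−d) = 0.8226.
Expiry values: V(1,0)=22.2500, V(1,1)=73.2300
  t=0,j=0: stock 154.0000 → up 217.1400 (V=73.2300), down 121.6600 (V=22.2500). Price 49.3732; hedge Δ=0.5339, bond B=-32.8526.
As a check, the time-0 holding Δ(0,0)·S0 + B(0,0) comes to 49.3732 — exactly V0.

(0,0): Delta=0.5339 Bond=-32.8526
V0=49.3732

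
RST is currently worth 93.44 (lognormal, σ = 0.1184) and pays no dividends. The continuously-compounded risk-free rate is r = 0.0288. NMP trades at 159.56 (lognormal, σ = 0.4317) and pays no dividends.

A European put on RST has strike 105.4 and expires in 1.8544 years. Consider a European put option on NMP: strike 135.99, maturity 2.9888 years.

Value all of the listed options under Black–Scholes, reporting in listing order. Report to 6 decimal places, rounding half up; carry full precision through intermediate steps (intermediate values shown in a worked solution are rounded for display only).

price(RST put K=105.4) = 9.979163
price(NMP put K=135.99) = 26.084736

[RST put K=105.4]
σ√T = 0.1184·√1.8544 = 0.161233
d₁ = (ln(S/K) + (r+σ²/2)T) / (σ√T) = (ln(93.44/105.4) + (0.0288+0.1184²/2)·1.8544) / 0.161233 = (-0.120443 + 0.066405) / 0.161233 = -0.335158
d₂ = d₁ − σ√T = -0.335158 − 0.161233 = -0.496390
e^{−rT} = 0.947994
N(−d₁) = 0.631247,  N(−d₂) = 0.690190
price = K·e^{−rT}·N(−d₂) − S·N(−d₁) = 68.962870 − 58.983708 = 9.979163
[NMP put K=135.99]
σ√T = 0.4317·√2.9888 = 0.746329
d₁ = (ln(S/K) + (r+σ²/2)T) / (σ√T) = (ln(159.56/135.99) + (0.0288+0.4317²/2)·2.9888) / 0.746329 = (0.159839 + 0.364581) / 0.746329 = 0.702665
d₂ = d₁ − σ√T = 0.702665 − 0.746329 = -0.043664
e^{−rT} = 0.917523
N(−d₁) = 0.241132,  N(−d₂) = 0.517414
price = K·e^{−rT}·N(−d₂) − S·N(−d₁) = 64.559778 − 38.475042 = 26.084736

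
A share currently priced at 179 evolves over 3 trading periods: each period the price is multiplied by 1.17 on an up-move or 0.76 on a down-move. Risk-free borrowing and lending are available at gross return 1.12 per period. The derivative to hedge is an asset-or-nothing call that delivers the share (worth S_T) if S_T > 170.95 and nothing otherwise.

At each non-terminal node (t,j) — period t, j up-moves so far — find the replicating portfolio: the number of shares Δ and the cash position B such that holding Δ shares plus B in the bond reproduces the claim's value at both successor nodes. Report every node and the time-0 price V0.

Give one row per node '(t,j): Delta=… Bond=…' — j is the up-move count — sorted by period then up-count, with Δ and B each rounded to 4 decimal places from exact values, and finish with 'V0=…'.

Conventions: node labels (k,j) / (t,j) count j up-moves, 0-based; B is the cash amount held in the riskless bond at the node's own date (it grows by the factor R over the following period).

(0,0): Delta=1.2746 Bond=-52.6198
(1,0): Delta=2.6175 Bond=-241.6299
(1,1): Delta=1.1534 Bond=-33.5597
(2,0): Delta=0.0000 Bond=0.0000
(2,1): Delta=2.8537 Bond=-308.2124
(2,2): Delta=1.0000 Bond=0.0000
V0=175.5255

No-arbitrage ⇒ martingale measure with p* = (R−d)/(u−d) = 0.8780.
At maturity the claim pays: V(3,0)=0.0000, V(3,1)=0.0000, V(3,2)=186.2252, V(3,3)=286.6887
(2,0): S=103.3904. Δ = (V_up−V_dn)/(S_up−S_dn) = (0.0000−0.0000)/(120.9668−78.5767) = 0.0000. V = [p*·0.0000 + (1−p*)·0.0000]/1.12 = 0.0000. B = V − Δ·S = 0.0000.
(2,1): S=159.1668. Δ = (V_up−V_dn)/(S_up−S_dn) = (186.2252−0.0000)/(186.2252−120.9668) = 2.8537. V = [p*·186.2252 + (1−p*)·0.0000]/1.12 = 145.9953. B = V − Δ·S = -308.2124.
(2,2): S=245.0331. Δ = (V_up−V_dn)/(S_up−S_dn) = (286.6887−186.2252)/(286.6887−186.2252) = 1.0000. V = [p*·286.6887 + (1−p*)·186.2252]/1.12 = 245.0331. B = V − Δ·S = 0.0000.
(1,0): S=136.0400. Δ = (V_up−V_dn)/(S_up−S_dn) = (145.9953−0.0000)/(159.1668−103.3904) = 2.6175. V = [p*·145.9953 + (1−p*)·0.0000]/1.12 = 114.4563. B = V − Δ·S = -241.6299.
(1,1): S=209.4300. Δ = (V_up−V_dn)/(S_up−S_dn) = (245.0331−145.9953)/(245.0331−159.1668) = 1.1534. V = [p*·245.0331 + (1−p*)·145.9953]/1.12 = 207.9958. B = V − Δ·S = -33.5597.
(0,0): S=179.0000. Δ = (V_up−V_dn)/(S_up−S_dn) = (207.9958−114.4563)/(209.4300−136.0400) = 1.2746. V = [p*·207.9958 + (1−p*)·114.4563]/1.12 = 175.5255. B = V − Δ·S = -52.6198.
Verification: the root portfolio costs Δ(0,0)·S0 + B(0,0) = 175.5255, matching V0.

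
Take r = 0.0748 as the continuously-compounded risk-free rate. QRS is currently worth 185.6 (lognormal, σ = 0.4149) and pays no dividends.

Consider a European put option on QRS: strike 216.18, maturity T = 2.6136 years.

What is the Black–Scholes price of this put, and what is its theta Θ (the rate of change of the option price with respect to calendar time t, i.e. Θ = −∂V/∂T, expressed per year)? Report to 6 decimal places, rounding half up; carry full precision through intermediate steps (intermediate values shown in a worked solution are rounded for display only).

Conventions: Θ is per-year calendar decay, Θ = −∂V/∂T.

price = 43.914393
Θ = -0.701370

σ√T = 0.4149·√2.6136 = 0.670754
d₁ = (ln(S/K) + (r+σ²/2)T) / (σ√T) = (ln(185.6/216.18) + (0.0748+0.4149²/2)·2.6136) / 0.670754 = (-0.152518 + 0.420452) / 0.670754 = 0.399454
d₂ = d₁ − σ√T = 0.399454 − 0.670754 = -0.271300
e^{−rT} = 0.822426
N(−d₁) = 0.344780,  N(−d₂) = 0.606920
Put price V = K·e^{−rT}·N(−d₂) − S·N(−d₁) = 107.905473 − 63.991080 = 43.914393
φ(d₁) = (1/√(2π))·e^{−d₁²/2} = 0.368351
Θ = −S·φ(d₁)·σ/(2√T) + r·K·e^{−rT}·N(−d₂) = −8.772699 + 8.071329 = -0.701370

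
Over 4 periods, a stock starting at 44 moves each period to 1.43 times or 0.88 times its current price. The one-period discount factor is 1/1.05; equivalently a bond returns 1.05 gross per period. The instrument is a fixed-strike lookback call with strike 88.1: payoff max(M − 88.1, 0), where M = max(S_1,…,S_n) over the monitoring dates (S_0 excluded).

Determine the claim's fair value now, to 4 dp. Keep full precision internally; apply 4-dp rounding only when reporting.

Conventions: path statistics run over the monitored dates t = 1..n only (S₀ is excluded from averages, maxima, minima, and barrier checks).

price = 2.7365

Under the martingale measure an up-move has probability p* = 0.3091; value the claim as the probability-weighted average of per-path payoffs, discounted 4 periods at R = 1.05.
Enumerate all 2^4 = 16 price paths (U = up ×1.43, D = down ×0.88); each path with k up-moves has probability p*^k·(1−p*)^(4−k).
DDDD: M=38.7200, payoff=0.0000, prob=0.227868
UDDD: M=62.9200, payoff=0.0000, prob=0.101941
DUDD: M=55.3696, payoff=0.0000, prob=0.101941
UUDD: M=89.9756, payoff=1.8756, prob=0.045605
DDUD: M=48.7252, payoff=0.0000, prob=0.101941
UDUD: M=79.1785, payoff=0.0000, prob=0.045605
DUUD: M=79.1785, payoff=0.0000, prob=0.045605
UUUD: M=128.6651, payoff=40.5651, prob=0.020402
DDDU: M=42.8782, payoff=0.0000, prob=0.101941
UDDU: M=69.6771, payoff=0.0000, prob=0.045605
DUDU: M=69.6771, payoff=0.0000, prob=0.045605
UUDU: M=113.2253, payoff=25.1253, prob=0.020402
DDUU: M=69.6771, payoff=0.0000, prob=0.045605
UDUU: M=113.2253, payoff=25.1253, prob=0.020402
DUUU: M=113.2253, payoff=25.1253, prob=0.020402
UUUU: M=183.9911, payoff=95.8911, prob=0.009127
Price = Σ prob·payoff / R^4 = 3.326235 / 1.215506 = 2.7365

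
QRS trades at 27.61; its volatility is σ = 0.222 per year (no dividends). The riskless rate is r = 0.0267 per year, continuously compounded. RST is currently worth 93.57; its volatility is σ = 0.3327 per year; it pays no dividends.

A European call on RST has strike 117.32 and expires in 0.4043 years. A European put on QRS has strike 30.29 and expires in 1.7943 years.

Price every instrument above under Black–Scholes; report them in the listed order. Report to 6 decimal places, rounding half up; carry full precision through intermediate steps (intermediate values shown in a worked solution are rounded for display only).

price(RST call K=117.32) = 1.767535
price(QRS put K=30.29) = 4.007066

[RST call K=117.32]
σ√T = 0.3327·√0.4043 = 0.211546
d₁ = (ln(S/K) + (r+σ²/2)T) / (σ√T) = (ln(93.57/117.32) + (0.0267+0.3327²/2)·0.4043) / 0.211546 = (-0.226195 + 0.033171) / 0.211546 = -0.912449
d₂ = d₁ − σ√T = -0.912449 − 0.211546 = -1.123994
e^{−rT} = 0.989263
N(d₁) = 0.180766,  N(d₂) = 0.130508
price = S·N(d₁) − K·e^{−rT}·N(d₂) = 16.914305 − 15.146769 = 1.767535
[QRS put K=30.29]
σ√T = 0.222·√1.7943 = 0.297372
d₁ = (ln(S/K) + (r+σ²/2)T) / (σ√T) = (ln(27.61/30.29) + (0.0267+0.222²/2)·1.7943) / 0.297372 = (-0.092640 + 0.092123) / 0.297372 = -0.001737
d₂ = d₁ − σ√T = -0.001737 − 0.297372 = -0.299110
e^{−rT} = 0.953222
N(−d₁) = 0.500693,  N(−d₂) = 0.617572
price = K·e^{−rT}·N(−d₂) − S·N(−d₁) = 17.831203 − 13.824137 = 4.007066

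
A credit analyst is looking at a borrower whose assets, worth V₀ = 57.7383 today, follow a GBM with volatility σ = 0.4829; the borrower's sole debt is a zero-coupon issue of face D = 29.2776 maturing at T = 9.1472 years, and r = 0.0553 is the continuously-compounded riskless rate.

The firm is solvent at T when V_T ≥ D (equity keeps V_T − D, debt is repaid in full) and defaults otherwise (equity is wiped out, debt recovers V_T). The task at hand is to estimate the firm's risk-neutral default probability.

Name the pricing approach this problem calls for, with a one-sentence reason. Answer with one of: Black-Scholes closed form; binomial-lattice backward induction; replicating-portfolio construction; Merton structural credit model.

Key observation: the data describe a firm's assets (V₀ = 57.7383, GBM) and a single zero-coupon debt of face 29.2776, so credit quantities follow from equity-as-call in the structural model.

framework: Merton structural credit model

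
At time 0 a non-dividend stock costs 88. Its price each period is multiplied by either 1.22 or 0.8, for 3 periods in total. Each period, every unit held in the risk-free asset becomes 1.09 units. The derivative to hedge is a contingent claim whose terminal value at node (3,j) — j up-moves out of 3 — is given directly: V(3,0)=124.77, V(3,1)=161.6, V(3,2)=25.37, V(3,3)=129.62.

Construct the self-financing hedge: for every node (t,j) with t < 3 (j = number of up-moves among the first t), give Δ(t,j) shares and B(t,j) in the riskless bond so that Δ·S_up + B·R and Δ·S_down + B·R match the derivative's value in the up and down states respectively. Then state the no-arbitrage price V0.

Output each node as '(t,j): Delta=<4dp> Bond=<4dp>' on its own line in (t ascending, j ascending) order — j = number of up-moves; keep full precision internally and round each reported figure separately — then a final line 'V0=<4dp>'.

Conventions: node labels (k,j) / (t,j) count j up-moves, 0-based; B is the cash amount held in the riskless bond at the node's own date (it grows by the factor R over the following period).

(0,0): Delta=-0.1138 Bond=79.2611
(1,0): Delta=-2.5649 Bond=258.9472
(1,1): Delta=0.6066 Bond=9.0435
(2,0): Delta=1.5570 Bond=50.1079
(2,1): Delta=-3.7765 Bond=386.3172
(2,2): Delta=1.8951 Bond=-158.9004
V0=69.2424

The replicating-portfolio and risk-neutral prices coincide; use p* = (1.09−0.8)/(1.22−0.8) = 0.6905 for the latter.
Expiry values: V(3,0)=124.7700, V(3,1)=161.6000, V(3,2)=25.3700, V(3,3)=129.6200
Node (2,0) S=56.3200: V=(p*·161.6000+(1−p*)·124.7700)/1.09=137.7984; Δ=(161.6000−124.7700)/(68.7104−45.0560)=1.5570; B=V−Δ·S=50.1079
Node (2,1) S=85.8880: V=(p*·25.3700+(1−p*)·161.6000)/1.09=61.9600; Δ=(25.3700−161.6000)/(104.7834−68.7104)=-3.7765; B=V−Δ·S=386.3172
Node (2,2) S=130.9792: V=(p*·129.6200+(1−p*)·25.3700)/1.09=89.3139; Δ=(129.6200−25.3700)/(159.7946−104.7834)=1.8951; B=V−Δ·S=-158.9004
Node (1,0) S=70.4000: V=(p*·61.9600+(1−p*)·137.7984)/1.09=78.3796; Δ=(61.9600−137.7984)/(85.8880−56.3200)=-2.5649; B=V−Δ·S=258.9472
Node (1,1) S=107.3600: V=(p*·89.3139+(1−p*)·61.9600)/1.09=74.1718; Δ=(89.3139−61.9600)/(130.9792−85.8880)=0.6066; B=V−Δ·S=9.0435
Node (0,0) S=88.0000: V=(p*·74.1718+(1−p*)·78.3796)/1.09=69.2424; Δ=(74.1718−78.3796)/(107.3600−70.4000)=-0.1138; B=V−Δ·S=79.2611
Sanity check at the root: Δ(0,0)·S0 + B(0,0) reproduces V0 = 69.2424.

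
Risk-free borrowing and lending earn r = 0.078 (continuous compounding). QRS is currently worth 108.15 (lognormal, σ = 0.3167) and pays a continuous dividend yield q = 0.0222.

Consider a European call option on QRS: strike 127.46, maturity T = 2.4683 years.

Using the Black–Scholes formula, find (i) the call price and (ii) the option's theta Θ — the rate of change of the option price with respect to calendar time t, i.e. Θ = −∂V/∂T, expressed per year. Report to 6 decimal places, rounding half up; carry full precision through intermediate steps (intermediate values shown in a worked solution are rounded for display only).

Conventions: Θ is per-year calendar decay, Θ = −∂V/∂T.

σ√T = 0.3167·√2.4683 = 0.497562
d₁ = (ln(S/K) + (r−q+σ²/2)T) / (σ√T) = (ln(108.15/127.46) + (0.078−0.0222+0.3167²/2)·2.4683) / 0.497562 = (-0.164283 + 0.261515) / 0.497562 = 0.195416
d₂ = d₁ − σ√T = 0.195416 − 0.497562 = -0.302146
e^{−rT} = 0.824872
e^{−qT} = 0.946678
N(d₁) = 0.577466,  N(d₂) = 0.381270
Call price V = S·e^{−qT}·N(d₁) − K·e^{−rT}·N(d₂) = 59.122872 − 40.086073 = 19.036798
φ(d₁) = (1/√(2π))·e^{−d₁²/2} = 0.391397
Θ = −S·e^{−qT}·φ(d₁)·σ/(2√T) + q·S·e^{−qT}·N(d₁) − r·K·e^{−rT}·N(d₂) = −4.038924 + 1.312528 − 3.126714 = -5.853110

price = 19.036798
Θ = -5.853110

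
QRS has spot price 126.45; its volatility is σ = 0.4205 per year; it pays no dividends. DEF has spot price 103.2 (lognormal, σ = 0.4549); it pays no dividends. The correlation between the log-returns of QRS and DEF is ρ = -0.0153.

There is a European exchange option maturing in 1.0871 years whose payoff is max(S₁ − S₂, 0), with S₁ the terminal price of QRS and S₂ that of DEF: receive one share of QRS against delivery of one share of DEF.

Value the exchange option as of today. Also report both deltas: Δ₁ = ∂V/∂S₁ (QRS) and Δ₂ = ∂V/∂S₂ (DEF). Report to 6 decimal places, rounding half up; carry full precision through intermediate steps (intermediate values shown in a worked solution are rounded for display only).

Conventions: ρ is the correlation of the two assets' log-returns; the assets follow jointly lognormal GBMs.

σ_eff = √(σ₁² + σ₂² − 2ρσ₁σ₂) = √(0.4205² + 0.4549² − 2·-0.0153·0.4205·0.4549) = 0.624186
d₁ = (ln(S₁/S₂) + (q₂ − q₁ + σ_eff²/2)T) / (σ_eff√T) = (ln(126.45/103.2) + (0.0 − 0.0 + 0.194804)·1.0871) / 0.650801 = 0.637598
d₂ = d₁ − σ_eff√T = 0.637598 − 0.650801 = -0.013204
N(d₁) = 0.738132,  N(d₂) = 0.494733
V = S₁·e^{−q₁T}·N(d₁) − S₂·e^{−q₂T}·N(d₂) = 93.336809 − 51.056402 = 42.280407
Key observation: the rate r is irrelevant here: denominating values in DEF turns the exchange into a ratio option on S₁/S₂, and discounting at r drops out.
Δ₁ = e^{−q₁T}·N(d₁) = 0.738132;  Δ₂ = −e^{−q₂T}·N(d₂) = -0.494733

exchange price = 42.280407
Δ1 = 0.738132
Δ2 = -0.494733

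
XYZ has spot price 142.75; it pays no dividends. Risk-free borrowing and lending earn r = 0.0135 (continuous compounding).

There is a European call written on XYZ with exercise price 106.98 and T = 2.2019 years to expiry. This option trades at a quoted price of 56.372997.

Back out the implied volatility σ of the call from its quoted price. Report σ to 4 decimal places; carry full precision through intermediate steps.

At σ = 0.4705 the Black–Scholes value reproduces the quote:
σ√T = 0.4705·√2.2019 = 0.698166
d₁ = (ln(S/K) + (r+σ²/2)T) / (σ√T) = (ln(142.75/106.98) + (0.0135+0.4705²/2)·2.2019) / 0.698166 = (0.288453 + 0.273443) / 0.698166 = 0.804818
d₂ = d₁ − σ√T = 0.804818 − 0.698166 = 0.106652
e^{−rT} = 0.970712
N(d₁) = 0.789538,  N(d₂) = 0.542468
V = S·N(d₁) − K·e^{−rT}·N(d₂) = 112.706496 − 56.333499 = 56.372997 (the observed quote) — the price is monotone increasing in volatility, hence this σ is the only solution

sigma = 0.4705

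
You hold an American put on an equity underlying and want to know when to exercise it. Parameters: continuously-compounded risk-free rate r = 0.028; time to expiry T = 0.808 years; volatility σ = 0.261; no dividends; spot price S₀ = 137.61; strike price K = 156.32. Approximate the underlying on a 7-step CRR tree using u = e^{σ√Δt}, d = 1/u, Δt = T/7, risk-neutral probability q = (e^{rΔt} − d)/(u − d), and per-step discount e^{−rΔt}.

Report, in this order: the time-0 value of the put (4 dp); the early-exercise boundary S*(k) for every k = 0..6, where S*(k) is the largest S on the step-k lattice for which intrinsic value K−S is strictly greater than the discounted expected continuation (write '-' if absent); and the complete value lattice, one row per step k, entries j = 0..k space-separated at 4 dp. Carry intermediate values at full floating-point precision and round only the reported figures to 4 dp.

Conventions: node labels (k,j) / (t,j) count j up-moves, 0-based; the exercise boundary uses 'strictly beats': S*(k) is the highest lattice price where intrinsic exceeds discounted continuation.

Δt=0.11543  u=1.09272  d=0.91514  q=0.49608  discount=0.99677
step 7 (expiry): payoffs max(K−S,0) = 82.3467 67.9924 50.8527 30.3871 5.9502 0.0000 0.0000 0.0000
step 6: (k=6,j=0): S=80.8325, K−S=75.4875, hold=74.9831 ⇒ V=75.4875 exercise | (k=6,j=1): S=96.5177, K−S=59.8023, hold=59.2978 ⇒ V=59.8023 exercise | (k=6,j=2): S=115.2467, K−S=41.0733, hold=40.5689 ⇒ V=41.0733 exercise | (k=6,j=3): S=137.6100, K−S=18.7100, hold=18.2056 ⇒ V=18.7100 exercise | (k=6,j=4): S=164.3128, K−S=0.0000, hold=2.9888 ⇒ V=2.9888 continue | (k=6,j=5): S=196.1972, K−S=0.0000, hold=0.0000 ⇒ V=0.0000 continue | (k=6,j=6): S=234.2687, K−S=0.0000, hold=0.0000 ⇒ V=0.0000 continue  boundary S*=137.6100
step 5: (k=5,j=0): S=88.3276, K−S=67.9924, hold=67.4880 ⇒ V=67.9924 exercise | (k=5,j=1): S=105.4673, K−S=50.8527, hold=50.3483 ⇒ V=50.8527 exercise | (k=5,j=2): S=125.9329, K−S=30.3871, hold=29.8827 ⇒ V=30.3871 exercise | (k=5,j=3): S=150.3698, K−S=5.9502, hold=10.8759 ⇒ V=10.8759 continue | (k=5,j=4): S=179.5486, K−S=0.0000, hold=1.5013 ⇒ V=1.5013 continue | (k=5,j=5): S=214.3895, K−S=0.0000, hold=0.0000 ⇒ V=0.0000 continue  boundary S*=125.9329
step 4: (k=4,j=0): S=96.5177, K−S=59.8023, hold=59.2978 ⇒ V=59.8023 exercise | (k=4,j=1): S=115.2467, K−S=41.0733, hold=40.5689 ⇒ V=41.0733 exercise | (k=4,j=2): S=137.6100, K−S=18.7100, hold=20.6412 ⇒ V=20.6412 continue | (k=4,j=3): S=164.3128, K−S=0.0000, hold=6.2053 ⇒ V=6.2053 continue | (k=4,j=4): S=196.1972, K−S=0.0000, hold=0.7541 ⇒ V=0.7541 continue  boundary S*=115.2467
step 3: (k=3,j=0): S=105.4673, K−S=50.8527, hold=50.3483 ⇒ V=50.8527 exercise | (k=3,j=1): S=125.9329, K−S=30.3871, hold=30.8376 ⇒ V=30.8376 continue | (k=3,j=2): S=150.3698, K−S=5.9502, hold=13.4364 ⇒ V=13.4364 continue | (k=3,j=3): S=179.5486, K−S=0.0000, hold=3.4898 ⇒ V=3.4898 continue  boundary S*=105.4673
step 2: (k=2,j=0): S=115.2467, K−S=41.0733, hold=40.7916 ⇒ V=41.0733 exercise | (k=2,j=1): S=137.6100, K−S=18.7100, hold=22.1336 ⇒ V=22.1336 continue | (k=2,j=2): S=164.3128, K−S=0.0000, hold=8.4747 ⇒ V=8.4747 continue  boundary S*=115.2467
step 1: (k=1,j=0): S=125.9329, K−S=30.3871, hold=31.5756 ⇒ V=31.5756 continue | (k=1,j=1): S=150.3698, K−S=5.9502, hold=15.3082 ⇒ V=15.3082 continue  boundary S*=-
step 0: (k=0,j=0): S=137.6100, K−S=18.7100, hold=23.4299 ⇒ V=23.4299 continue  boundary S*=-

price = 23.4299
boundary = - - 115.2467 105.4673 115.2467 125.9329 137.6100
tree:
23.4299
31.5756 15.3082
41.0733 22.1336 8.4747
50.8527 30.8376 13.4364 3.4898
59.8023 41.0733 20.6412 6.2053 0.7541
67.9924 50.8527 30.3871 10.8759 1.5013 0.0000
75.4875 59.8023 41.0733 18.7100 2.9888 0.0000 0.0000
82.3467 67.9924 50.8527 30.3871 5.9502 0.0000 0.0000 0.0000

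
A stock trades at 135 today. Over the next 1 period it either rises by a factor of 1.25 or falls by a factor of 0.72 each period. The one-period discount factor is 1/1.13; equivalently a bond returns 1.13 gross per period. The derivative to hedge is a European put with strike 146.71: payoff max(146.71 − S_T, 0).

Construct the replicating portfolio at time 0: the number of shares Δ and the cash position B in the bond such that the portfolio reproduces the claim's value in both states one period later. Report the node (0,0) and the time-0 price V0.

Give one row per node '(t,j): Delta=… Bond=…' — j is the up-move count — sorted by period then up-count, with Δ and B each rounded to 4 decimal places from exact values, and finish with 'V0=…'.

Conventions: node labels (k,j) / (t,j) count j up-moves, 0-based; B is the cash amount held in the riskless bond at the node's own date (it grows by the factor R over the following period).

(0,0): Delta=-0.6920 Bond=103.3353
V0=9.9202

Under the risk-neutral measure, an up-move has probability p* = (R−d)/(u−d) = 0.7736 and values discount at R = 1.13.
At maturity the claim pays: V(1,0)=49.5100, V(1,1)=0.0000
  t=0,j=0: stock 135.0000 → up 168.7500 (V=0.0000), down 97.2000 (V=49.5100). Price 9.9202; hedge Δ=-0.6920, bond B=103.3353.
As a check, the time-0 holding Δ(0,0)·S0 + B(0,0) comes to 9.9202 — exactly V0.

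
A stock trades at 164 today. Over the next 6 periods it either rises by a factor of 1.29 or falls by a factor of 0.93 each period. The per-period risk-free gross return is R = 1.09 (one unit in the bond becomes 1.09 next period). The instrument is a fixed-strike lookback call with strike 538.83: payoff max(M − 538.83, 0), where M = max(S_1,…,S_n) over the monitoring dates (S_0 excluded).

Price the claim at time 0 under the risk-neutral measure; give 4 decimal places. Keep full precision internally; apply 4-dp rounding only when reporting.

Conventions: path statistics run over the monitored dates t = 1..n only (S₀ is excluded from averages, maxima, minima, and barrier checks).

Under the martingale measure an up-move has probability p* = 0.4444; value the claim as the probability-weighted average of per-path payoffs, discounted 6 periods at R = 1.09.
Enumerate all 2^6 = 64 price paths (U = up ×1.29, D = down ×0.93); each path with k up-moves has probability p*^k·(1−p*)^(6−k).
DDDDDD: M=152.5200, payoff=0.0000, prob=0.029401
UDDDDD: M=211.5600, payoff=0.0000, prob=0.023521
DUDDDD: M=196.7508, payoff=0.0000, prob=0.023521
UUDDDD: M=272.9124, payoff=0.0000, prob=0.018817
DDUDDD: M=182.9782, payoff=0.0000, prob=0.023521
UDUDDD: M=253.8085, payoff=0.0000, prob=0.018817
DUUDDD: M=253.8085, payoff=0.0000, prob=0.018817
UUUDDD: M=352.0570, payoff=0.0000, prob=0.015053
DDDUDD: M=170.1698, payoff=0.0000, prob=0.023521
UDDUDD: M=236.0419, payoff=0.0000, prob=0.018817
DUDUDD: M=236.0419, payoff=0.0000, prob=0.018817
UUDUDD: M=327.4130, payoff=0.0000, prob=0.015053
DDUUDD: M=236.0419, payoff=0.0000, prob=0.018817
UDUUDD: M=327.4130, payoff=0.0000, prob=0.015053
DUUUDD: M=327.4130, payoff=0.0000, prob=0.015053
UUUUDD: M=454.1535, payoff=0.0000, prob=0.012043
DDDDUD: M=158.2579, payoff=0.0000, prob=0.023521
UDDDUD: M=219.5190, payoff=0.0000, prob=0.018817
DUDDUD: M=219.5190, payoff=0.0000, prob=0.018817
UUDDUD: M=304.4941, payoff=0.0000, prob=0.015053
DDUDUD: M=219.5190, payoff=0.0000, prob=0.018817
UDUDUD: M=304.4941, payoff=0.0000, prob=0.015053
DUUDUD: M=304.4941, payoff=0.0000, prob=0.015053
UUUDUD: M=422.3628, payoff=0.0000, prob=0.012043
DDDUUD: M=219.5190, payoff=0.0000, prob=0.018817
UDDUUD: M=304.4941, payoff=0.0000, prob=0.015053
DUDUUD: M=304.4941, payoff=0.0000, prob=0.015053
UUDUUD: M=422.3628, payoff=0.0000, prob=0.012043
DDUUUD: M=304.4941, payoff=0.0000, prob=0.015053
UDUUUD: M=422.3628, payoff=0.0000, prob=0.012043
DUUUUD: M=422.3628, payoff=0.0000, prob=0.012043
UUUUUD: M=585.8580, payoff=47.0280, prob=0.009634
DDDDDU: M=152.5200, payoff=0.0000, prob=0.023521
UDDDDU: M=211.5600, payoff=0.0000, prob=0.018817
DUDDDU: M=204.1527, payoff=0.0000, prob=0.018817
UUDDDU: M=283.1795, payoff=0.0000, prob=0.015053
DDUDDU: M=204.1527, payoff=0.0000, prob=0.018817
UDUDDU: M=283.1795, payoff=0.0000, prob=0.015053
DUUDDU: M=283.1795, payoff=0.0000, prob=0.015053
UUUDDU: M=392.7974, payoff=0.0000, prob=0.012043
DDDUDU: M=204.1527, payoff=0.0000, prob=0.018817
UDDUDU: M=283.1795, payoff=0.0000, prob=0.015053
DUDUDU: M=283.1795, payoff=0.0000, prob=0.015053
UUDUDU: M=392.7974, payoff=0.0000, prob=0.012043
DDUUDU: M=283.1795, payoff=0.0000, prob=0.015053
UDUUDU: M=392.7974, payoff=0.0000, prob=0.012043
DUUUDU: M=392.7974, payoff=0.0000, prob=0.012043
UUUUDU: M=544.8480, payoff=6.0180, prob=0.009634
DDDDUU: M=204.1527, payoff=0.0000, prob=0.018817
UDDDUU: M=283.1795, payoff=0.0000, prob=0.015053
DUDDUU: M=283.1795, payoff=0.0000, prob=0.015053
UUDDUU: M=392.7974, payoff=0.0000, prob=0.012043
DDUDUU: M=283.1795, payoff=0.0000, prob=0.015053
UDUDUU: M=392.7974, payoff=0.0000, prob=0.012043
DUUDUU: M=392.7974, payoff=0.0000, prob=0.012043
UUUDUU: M=544.8480, payoff=6.0180, prob=0.009634
DDDUUU: M=283.1795, payoff=0.0000, prob=0.015053
UDDUUU: M=392.7974, payoff=0.0000, prob=0.012043
DUDUUU: M=392.7974, payoff=0.0000, prob=0.012043
UUDUUU: M=544.8480, payoff=6.0180, prob=0.009634
DDUUUU: M=392.7974, payoff=0.0000, prob=0.012043
UDUUUU: M=544.8480, payoff=6.0180, prob=0.009634
DUUUUU: M=544.8480, payoff=6.0180, prob=0.009634
UUUUUU: M=755.7569, payoff=216.9269, prob=0.007707
Price = Σ prob·payoff / R^6 = 2.414899 / 1.677100 = 1.4399

price = 1.4399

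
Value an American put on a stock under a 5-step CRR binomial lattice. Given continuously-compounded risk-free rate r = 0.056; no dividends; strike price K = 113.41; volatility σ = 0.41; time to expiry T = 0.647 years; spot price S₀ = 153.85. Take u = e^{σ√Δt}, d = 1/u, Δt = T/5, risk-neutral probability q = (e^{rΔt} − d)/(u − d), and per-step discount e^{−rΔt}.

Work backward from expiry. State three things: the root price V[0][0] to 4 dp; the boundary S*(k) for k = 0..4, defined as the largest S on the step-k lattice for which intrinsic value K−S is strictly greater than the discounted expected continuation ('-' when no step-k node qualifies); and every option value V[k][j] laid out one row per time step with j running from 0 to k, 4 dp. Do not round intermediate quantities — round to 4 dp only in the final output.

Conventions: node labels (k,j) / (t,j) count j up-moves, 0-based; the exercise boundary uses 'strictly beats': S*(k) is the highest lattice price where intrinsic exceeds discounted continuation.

price = 3.7681
boundary = - - - - 85.2880
tree:
3.7681
6.4818 0.9743
10.9215 1.9159 0.0000
17.8887 3.7675 0.0000 0.0000
28.1220 7.4085 0.0000 0.0000 0.0000
39.8172 14.5683 0.0000 0.0000 0.0000 0.0000

Δt=0.12940, u=1.15892, d=0.86287, q=0.48776, disc=e^(-rΔt)=0.99278
k=5 terminal: V=max(K-S,0) → 39.8172 14.5683 0.0000 0.0000 0.0000 0.0000
k=4: j=0 S=85.2880 intr=28.1220 cont=27.3032 V=28.1220[EX]; j=1 S=114.5494 intr=0.0000 cont=7.4085 V=7.4085[hold]; j=2 S=153.8500 intr=0.0000 cont=0.0000 V=0.0000[hold]; j=3 S=206.6342 intr=0.0000 cont=0.0000 V=0.0000[hold]; j=4 S=277.5282 intr=0.0000 cont=0.0000 V=0.0000[hold]  S*(4)=85.2880
k=3: j=0 S=98.8417 intr=14.5683 cont=17.8887 V=17.8887[hold]; j=1 S=132.7532 intr=0.0000 cont=3.7675 V=3.7675[hold]; j=2 S=178.2994 intr=0.0000 cont=0.0000 V=0.0000[hold]; j=3 S=239.4720 intr=0.0000 cont=0.0000 V=0.0000[hold]  S*(3)=-
k=2: j=0 S=114.5494 intr=0.0000 cont=10.9215 V=10.9215[hold]; j=1 S=153.8500 intr=0.0000 cont=1.9159 V=1.9159[hold]; j=2 S=206.6342 intr=0.0000 cont=0.0000 V=0.0000[hold]  S*(2)=-
k=1: j=0 S=132.7532 intr=0.0000 cont=6.4818 V=6.4818[hold]; j=1 S=178.2994 intr=0.0000 cont=0.9743 V=0.9743[hold]  S*(1)=-
k=0: j=0 S=153.8500 intr=0.0000 cont=3.7681 V=3.7681[hold]  S*(0)=-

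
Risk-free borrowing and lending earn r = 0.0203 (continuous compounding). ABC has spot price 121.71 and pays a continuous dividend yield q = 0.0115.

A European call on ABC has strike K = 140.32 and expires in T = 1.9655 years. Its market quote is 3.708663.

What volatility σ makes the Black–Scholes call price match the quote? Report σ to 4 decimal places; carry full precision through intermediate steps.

sigma = 0.1360

At σ = 0.1360 the Black–Scholes value reproduces the quote:
σ√T = 0.136·√1.9655 = 0.190667
d₁ = (ln(S/K) + (r−q+σ²/2)T) / (σ√T) = (ln(121.71/140.32) + (0.0203−0.0115+0.136²/2)·1.9655) / 0.190667 = (-0.142284 + 0.035473) / 0.190667 = -0.560197
d₂ = d₁ − σ√T = -0.560197 − 0.190667 = -0.750864
e^{−rT} = 0.960886
e^{−qT} = 0.977650
N(d₁) = 0.287673,  N(d₂) = 0.226367
V = S·e^{−qT}·N(d₁) − K·e^{−rT}·N(d₂) = 34.230110 − 30.521447 = 3.708663 (the observed quote) — the price is monotone increasing in volatility, hence this σ is the only solution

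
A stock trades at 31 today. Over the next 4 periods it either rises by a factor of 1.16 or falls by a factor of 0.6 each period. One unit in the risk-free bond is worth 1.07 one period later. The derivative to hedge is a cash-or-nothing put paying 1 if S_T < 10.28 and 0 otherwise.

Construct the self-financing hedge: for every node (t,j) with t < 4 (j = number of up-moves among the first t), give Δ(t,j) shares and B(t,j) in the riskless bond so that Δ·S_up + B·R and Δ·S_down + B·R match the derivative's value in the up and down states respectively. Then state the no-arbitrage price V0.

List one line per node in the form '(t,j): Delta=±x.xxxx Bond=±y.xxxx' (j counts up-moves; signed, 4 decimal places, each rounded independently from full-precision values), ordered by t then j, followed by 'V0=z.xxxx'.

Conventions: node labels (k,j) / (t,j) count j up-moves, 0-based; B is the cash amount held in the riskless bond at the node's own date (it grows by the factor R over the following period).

(0,0): Delta=-0.0031 Bond=0.1059
(1,0): Delta=-0.0226 Bond=0.4772
(1,1): Delta=-0.0011 Bond=0.0437
(2,0): Delta=-0.1255 Bond=1.6589
(2,1): Delta=-0.0124 Bond=0.2908
(2,2): Delta=0.0000 Bond=0.0000
(3,0): Delta=0.0000 Bond=0.9346
(3,1): Delta=-0.1379 Bond=1.9359
(3,2): Delta=0.0000 Bond=0.0000
(3,3): Delta=0.0000 Bond=0.0000
V0=0.0111

The replicating-portfolio and risk-neutral prices coincide; use p* = (1.07−0.6)/(1.16−0.6) = 0.8393 for the latter.
Terminal payoffs: V(4,0)=1.0000, V(4,1)=1.0000, V(4,2)=0.0000, V(4,3)=0.0000, V(4,4)=0.0000
(3,0): S=6.6960. Δ = (V_up−V_dn)/(S_up−S_dn) = (1.0000−1.0000)/(7.7674−4.0176) = 0.0000. V = [p*·1.0000 + (1−p*)·1.0000]/1.07 = 0.9346. B = V − Δ·S = 0.9346.
(3,1): S=12.9456. Δ = (V_up−V_dn)/(S_up−S_dn) = (0.0000−1.0000)/(15.0169−7.7674) = -0.1379. V = [p*·0.0000 + (1−p*)·1.0000]/1.07 = 0.1502. B = V − Δ·S = 1.9359.
(3,2): S=25.0282. Δ = (V_up−V_dn)/(S_up−S_dn) = (0.0000−0.0000)/(29.0327−15.0169) = 0.0000. V = [p*·0.0000 + (1−p*)·0.0000]/1.07 = 0.0000. B = V − Δ·S = 0.0000.
(3,3): S=48.3878. Δ = (V_up−V_dn)/(S_up−S_dn) = (0.0000−0.0000)/(56.1298−29.0327) = 0.0000. V = [p*·0.0000 + (1−p*)·0.0000]/1.07 = 0.0000. B = V − Δ·S = 0.0000.
(2,0): S=11.1600. Δ = (V_up−V_dn)/(S_up−S_dn) = (0.1502−0.9346)/(12.9456−6.6960) = -0.1255. V = [p*·0.1502 + (1−p*)·0.9346]/1.07 = 0.2582. B = V − Δ·S = 1.6589.
(2,1): S=21.5760. Δ = (V_up−V_dn)/(S_up−S_dn) = (0.0000−0.1502)/(25.0282−12.9456) = -0.0124. V = [p*·0.0000 + (1−p*)·0.1502]/1.07 = 0.0226. B = V − Δ·S = 0.2908.
(2,2): S=41.7136. Δ = (V_up−V_dn)/(S_up−S_dn) = (0.0000−0.0000)/(48.3878−25.0282) = 0.0000. V = [p*·0.0000 + (1−p*)·0.0000]/1.07 = 0.0000. B = V − Δ·S = 0.0000.
(1,0): S=18.6000. Δ = (V_up−V_dn)/(S_up−S_dn) = (0.0226−0.2582)/(21.5760−11.1600) = -0.0226. V = [p*·0.0226 + (1−p*)·0.2582]/1.07 = 0.0565. B = V − Δ·S = 0.4772.
(1,1): S=35.9600. Δ = (V_up−V_dn)/(S_up−S_dn) = (0.0000−0.0226)/(41.7136−21.5760) = -0.0011. V = [p*·0.0000 + (1−p*)·0.0226]/1.07 = 0.0034. B = V − Δ·S = 0.0437.
(0,0): S=31.0000. Δ = (V_up−V_dn)/(S_up−S_dn) = (0.0034−0.0565)/(35.9600−18.6000) = -0.0031. V = [p*·0.0034 + (1−p*)·0.0565]/1.07 = 0.0111. B = V − Δ·S = 0.1059.
Check: Δ(0,0)·S0 + B(0,0) = 0.0111 = V0.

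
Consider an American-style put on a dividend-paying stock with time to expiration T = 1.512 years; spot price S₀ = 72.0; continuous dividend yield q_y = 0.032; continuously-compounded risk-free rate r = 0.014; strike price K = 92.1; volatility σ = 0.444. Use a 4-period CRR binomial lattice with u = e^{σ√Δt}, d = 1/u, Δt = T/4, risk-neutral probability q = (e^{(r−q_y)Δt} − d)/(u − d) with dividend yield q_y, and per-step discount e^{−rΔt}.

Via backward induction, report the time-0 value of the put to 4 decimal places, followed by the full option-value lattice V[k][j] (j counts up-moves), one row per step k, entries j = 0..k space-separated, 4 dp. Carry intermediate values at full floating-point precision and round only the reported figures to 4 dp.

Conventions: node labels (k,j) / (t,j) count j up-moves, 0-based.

price = 30.7337
tree:
30.7337
40.1831 18.0680
50.4789 26.4675 6.6926
60.3552 37.4729 11.5983 0.0000
67.9387 50.3913 20.1000 0.0000 0.0000

params: Δt=0.37800 u=1.31387 d=0.76111 q=0.41991 e^(-rΔt)=0.99472
t_4 payoffs: 67.9387 50.3913 20.1000 0.0000 0.0000
k=3: node(3,0) S=31.7448 payoff=60.3552 vs cont=60.2507 → 60.3552 [stop]  node(3,1) S=54.7998 payoff=37.3002 vs cont=37.4729 → 37.4729 [wait]  node(3,2) S=94.5988 payoff=0.0000 vs cont=11.5983 → 11.5983 [wait]  node(3,3) S=163.3022 payoff=0.0000 vs cont=0.0000 → 0.0000 [wait]
k=2: node(2,0) S=41.7087 payoff=50.3913 vs cont=50.4789 → 50.4789 [wait]  node(2,1) S=72.0000 payoff=20.1000 vs cont=26.4675 → 26.4675 [wait]  node(2,2) S=124.2908 payoff=0.0000 vs cont=6.6926 → 6.6926 [wait]
k=1: node(1,0) S=54.7998 payoff=37.3002 vs cont=40.1831 → 40.1831 [wait]  node(1,1) S=94.5988 payoff=0.0000 vs cont=18.0680 → 18.0680 [wait]
k=0: node(0,0) S=72.0000 payoff=20.1000 vs cont=30.7337 → 30.7337 [wait]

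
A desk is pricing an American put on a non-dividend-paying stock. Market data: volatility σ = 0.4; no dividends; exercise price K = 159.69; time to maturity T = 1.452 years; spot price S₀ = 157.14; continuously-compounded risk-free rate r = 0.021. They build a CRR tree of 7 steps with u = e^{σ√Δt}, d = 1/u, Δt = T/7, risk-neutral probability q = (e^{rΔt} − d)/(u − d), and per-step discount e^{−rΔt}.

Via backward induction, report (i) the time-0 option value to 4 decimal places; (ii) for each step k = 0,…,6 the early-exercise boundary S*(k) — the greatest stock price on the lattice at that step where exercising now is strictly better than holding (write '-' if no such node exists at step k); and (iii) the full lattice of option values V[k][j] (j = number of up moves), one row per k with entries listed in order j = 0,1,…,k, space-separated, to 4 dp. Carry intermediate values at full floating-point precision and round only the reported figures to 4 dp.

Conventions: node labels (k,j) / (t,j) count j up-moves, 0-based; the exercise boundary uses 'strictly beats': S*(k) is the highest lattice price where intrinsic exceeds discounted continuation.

params: Δt=0.20743 u=1.19983 d=0.83345 q=0.46650 e^(-rΔt)=0.99565
t_7 payoffs: 115.7908 96.4934 68.7131 28.7211 0.0000 0.0000 0.0000 0.0000
t_6: node(6,0) S=52.6714 payoff=107.0186 vs cont=106.3245 → 107.0186 [stop]  node(6,1) S=75.8250 payoff=83.8650 vs cont=83.1709 → 83.8650 [stop]  node(6,2) S=109.1565 payoff=50.5335 vs cont=49.8394 → 50.5335 [stop]  node(6,3) S=157.1400 payoff=2.5500 vs cont=15.2562 → 15.2562 [wait]  node(6,4) S=226.2163 payoff=0.0000 vs cont=0.0000 → 0.0000 [wait]  node(6,5) S=325.6575 payoff=0.0000 vs cont=0.0000 → 0.0000 [wait]  node(6,6) S=468.8116 payoff=0.0000 vs cont=0.0000 → 0.0000 [wait]  ⇒ S*(6)=109.1565
t_5: node(5,0) S=63.1966 payoff=96.4934 vs cont=95.7993 → 96.4934 [stop]  node(5,1) S=90.9769 payoff=68.7131 vs cont=68.0190 → 68.7131 [stop]  node(5,2) S=130.9689 payoff=28.7211 vs cont=33.9287 → 33.9287 [wait]  node(5,3) S=188.5408 payoff=0.0000 vs cont=8.1039 → 8.1039 [wait]  node(5,4) S=271.4204 payoff=0.0000 vs cont=0.0000 → 0.0000 [wait]  node(5,5) S=390.7327 payoff=0.0000 vs cont=0.0000 → 0.0000 [wait]  ⇒ S*(5)=90.9769
t_4: node(4,0) S=75.8250 payoff=83.8650 vs cont=83.1709 → 83.8650 [stop]  node(4,1) S=109.1565 payoff=50.5335 vs cont=52.2582 → 52.2582 [wait]  node(4,2) S=157.1400 payoff=2.5500 vs cont=21.7864 → 21.7864 [wait]  node(4,3) S=226.2163 payoff=0.0000 vs cont=4.3046 → 4.3046 [wait]  node(4,4) S=325.6575 payoff=0.0000 vs cont=0.0000 → 0.0000 [wait]  ⇒ S*(4)=75.8250
t_3: node(3,0) S=90.9769 payoff=68.7131 vs cont=68.8201 → 68.8201 [wait]  node(3,1) S=130.9689 payoff=28.7211 vs cont=37.8778 → 37.8778 [wait]  node(3,2) S=188.5408 payoff=0.0000 vs cont=13.5720 → 13.5720 [wait]  node(3,3) S=271.4204 payoff=0.0000 vs cont=2.2866 → 2.2866 [wait]  ⇒ S*(3)=-
t_2: node(2,0) S=109.1565 payoff=50.5335 vs cont=54.1492 → 54.1492 [wait]  node(2,1) S=157.1400 payoff=2.5500 vs cont=26.4239 → 26.4239 [wait]  node(2,2) S=226.2163 payoff=0.0000 vs cont=8.2712 → 8.2712 [wait]  ⇒ S*(2)=-
t_1: node(1,0) S=130.9689 payoff=28.7211 vs cont=41.0363 → 41.0363 [wait]  node(1,1) S=188.5408 payoff=0.0000 vs cont=17.8777 → 17.8777 [wait]  ⇒ S*(1)=-
t_0: node(0,0) S=157.1400 payoff=2.5500 vs cont=30.1015 → 30.1015 [wait]  ⇒ S*(0)=-

price = 30.1015
boundary = - - - - 75.8250 90.9769 109.1565
tree:
30.1015
41.0363 17.8777
54.1492 26.4239 8.2712
68.8201 37.8778 13.5720 2.2866
83.8650 52.2582 21.7864 4.3046 0.0000
96.4934 68.7131 33.9287 8.1039 0.0000 0.0000
107.0186 83.8650 50.5335 15.2562 0.0000 0.0000 0.0000
115.7908 96.4934 68.7131 28.7211 0.0000 0.0000 0.0000 0.0000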